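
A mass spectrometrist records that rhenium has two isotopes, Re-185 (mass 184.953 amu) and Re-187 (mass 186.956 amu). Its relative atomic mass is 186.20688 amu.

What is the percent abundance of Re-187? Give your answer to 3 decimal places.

Let x be the fractional abundance of Re-185; then Re-187 has abundance 1 − x.
184.953·x + 186.956·(1 − x) = 186.20688
(184.953 − 186.956)·x = 186.20688 − 186.956
x = -0.74912 / -2.003 = 0.37400 → 37.400% Re-185, 62.600% Re-187.

62.600%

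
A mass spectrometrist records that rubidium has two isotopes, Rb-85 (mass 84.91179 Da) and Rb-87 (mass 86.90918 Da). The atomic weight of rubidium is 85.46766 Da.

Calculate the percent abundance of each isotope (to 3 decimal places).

Let x be the fractional abundance of Rb-85; then Rb-87 has abundance 1 − x.
84.91179·x + 86.90918·(1 − x) = 85.46766
(84.91179 − 86.90918)·x = 85.46766 − 86.90918
x = -1.44152 / -1.99739 = 0.72170 → 72.170% Rb-85, 27.830% Rb-87.

Rb-85: 72.170%, Rb-87: 27.830%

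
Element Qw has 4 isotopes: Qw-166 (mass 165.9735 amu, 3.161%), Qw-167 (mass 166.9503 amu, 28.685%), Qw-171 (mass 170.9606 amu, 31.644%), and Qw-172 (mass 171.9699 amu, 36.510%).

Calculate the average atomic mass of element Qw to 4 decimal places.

170.0211 amu

The abundance-weighted mean is 0.03161 × 165.9735 + 0.28685 × 166.9503 + 0.31644 × 170.9606 + 0.36510 × 171.9699
= 5.24642 + 47.88969 + 54.09877 + 62.78621 = 170.02109 amu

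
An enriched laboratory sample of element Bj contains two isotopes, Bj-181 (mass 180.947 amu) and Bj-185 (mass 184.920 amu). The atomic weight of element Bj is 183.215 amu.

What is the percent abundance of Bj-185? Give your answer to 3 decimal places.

57.085%

Writing the weighted mean with unknown fraction x of Bj-181:
180.947·x + 184.920·(1 − x) = 183.215
(180.947 − 184.920)·x = 183.215 − 184.920
x = -1.705 / -3.973 = 0.42915 → 42.915% Bj-181, 57.085% Bj-185.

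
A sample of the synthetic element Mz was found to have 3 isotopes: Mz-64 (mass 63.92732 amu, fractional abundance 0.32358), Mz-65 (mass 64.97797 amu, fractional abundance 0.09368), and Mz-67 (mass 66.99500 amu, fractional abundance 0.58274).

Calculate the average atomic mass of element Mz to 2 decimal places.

65.81 amu

Weight each isotope mass by its fractional abundance: 0.32358 × 63.92732 + 0.09368 × 64.97797 + 0.58274 × 66.99500
= 20.685602 + 6.087136 + 39.040666 = 65.813404 amu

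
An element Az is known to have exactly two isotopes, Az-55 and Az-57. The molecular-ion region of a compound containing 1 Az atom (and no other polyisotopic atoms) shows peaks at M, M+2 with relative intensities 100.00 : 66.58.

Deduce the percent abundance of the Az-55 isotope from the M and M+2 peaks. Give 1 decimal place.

Write p for the Az-55 fraction. I(M+2)/I(M) = [C(1,1)·p^0·(1−p)] / p^1 = 1·(1−p)/p = 66.58/100.00 = 0.6658
(1−p)/p = 0.6658/1 = 0.6658  ⇒  p = 1/(1 + 0.6658) = 0.6003
Az-55: 60.0%, Az-57: 40.0%.

60.0%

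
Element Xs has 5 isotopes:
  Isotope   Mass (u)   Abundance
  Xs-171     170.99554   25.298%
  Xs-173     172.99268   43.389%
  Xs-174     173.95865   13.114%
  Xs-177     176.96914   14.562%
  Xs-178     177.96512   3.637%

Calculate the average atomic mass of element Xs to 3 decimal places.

173.374 u

Weight each isotope mass by its fractional abundance: 0.25298 × 170.99554 + 0.43389 × 172.99268 + 0.13114 × 173.95865 + 0.14562 × 176.96914 + 0.03637 × 177.96512
= 43.258452 + 75.059794 + 22.812937 + 25.770246 + 6.472591 = 173.374020 u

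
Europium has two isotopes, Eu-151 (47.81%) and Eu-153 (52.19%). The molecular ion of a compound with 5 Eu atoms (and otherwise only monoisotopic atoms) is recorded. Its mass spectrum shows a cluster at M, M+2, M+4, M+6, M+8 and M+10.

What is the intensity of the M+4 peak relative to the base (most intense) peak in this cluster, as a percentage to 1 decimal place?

(0.4781 + 0.5219)^5 gives M 0.0250, M+2 0.1363, M+4 0.2977, M+6 0.3249, M+8 0.1774, M+10 0.0387; the largest is M+6.
P(M+6) = C(5,3) × 0.4781^2 × 0.5219^3 = 10 × 0.22857961 × 0.14215492 = 0.324937 (base)
P(M+4) = C(5,2) × 0.4781^3 × 0.5219^2 = 10 × 0.10928391 × 0.27237961 = 0.297667
Relative intensity = 0.297667 / 0.324937 × 100 = 91.6

91.6%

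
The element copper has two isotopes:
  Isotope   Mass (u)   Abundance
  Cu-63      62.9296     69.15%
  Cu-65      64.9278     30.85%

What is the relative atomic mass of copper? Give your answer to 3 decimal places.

Weight each isotope mass by its fractional abundance: 0.6915 × 62.9296 + 0.3085 × 64.9278
= 43.51582 + 20.03023 = 63.54605 u

63.546 u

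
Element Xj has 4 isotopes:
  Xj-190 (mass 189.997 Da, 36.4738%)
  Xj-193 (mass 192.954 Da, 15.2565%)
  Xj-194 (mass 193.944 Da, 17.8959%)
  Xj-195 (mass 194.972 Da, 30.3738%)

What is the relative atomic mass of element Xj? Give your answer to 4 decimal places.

Ar = Σ fᵢ·mᵢ = 0.364738 × 189.997 + 0.152565 × 192.954 + 0.178959 × 193.944 + 0.303738 × 194.972
= 69.29913 + 29.43803 + 34.70802 + 59.22041 = 192.66559 Da

192.6656 Da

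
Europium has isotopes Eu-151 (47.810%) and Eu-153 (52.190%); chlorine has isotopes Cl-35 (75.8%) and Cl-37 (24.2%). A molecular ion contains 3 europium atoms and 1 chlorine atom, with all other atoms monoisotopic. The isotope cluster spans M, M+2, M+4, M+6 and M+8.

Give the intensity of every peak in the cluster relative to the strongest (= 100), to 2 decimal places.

21.64 : 77.79 : 100.00 : 52.85 : 8.99

Europium pattern (n=3): 0.10928391 : 0.3578871 : 0.39067407 : 0.14215492
Chlorine pattern (n=1): 0.7580 : 0.2420
Convolve the two distributions (both contribute in 2-u steps):
  M: 0.10928391×0.7580 = 0.082837
  M+2: 0.10928391×0.2420 + 0.3578871×0.7580 = 0.297725
  M+4: 0.3578871×0.2420 + 0.39067407×0.7580 = 0.382740
  M+6: 0.39067407×0.2420 + 0.14215492×0.7580 = 0.202297
  M+8: 0.14215492×0.2420 = 0.034401
Scale to base peak (0.382740) = 100: 21.64 : 77.79 : 100.00 : 52.85 : 8.99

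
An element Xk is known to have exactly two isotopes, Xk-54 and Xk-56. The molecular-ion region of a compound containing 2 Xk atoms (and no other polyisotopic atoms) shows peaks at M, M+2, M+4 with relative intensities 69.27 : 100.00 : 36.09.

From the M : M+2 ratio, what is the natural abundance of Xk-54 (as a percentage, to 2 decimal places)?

If p is the fraction of Xk that is Xk-54, then I(M+2)/I(M) = [C(2,1)·p^1·(1−p)] / p^2 = 2·(1−p)/p = 100.00/69.27 = 1.4436
(1−p)/p = 1.4436/2 = 0.7218  ⇒  p = 1/(1 + 0.7218) = 0.5808
Xk-54: 58.08%, Xk-56: 41.92%.

58.08%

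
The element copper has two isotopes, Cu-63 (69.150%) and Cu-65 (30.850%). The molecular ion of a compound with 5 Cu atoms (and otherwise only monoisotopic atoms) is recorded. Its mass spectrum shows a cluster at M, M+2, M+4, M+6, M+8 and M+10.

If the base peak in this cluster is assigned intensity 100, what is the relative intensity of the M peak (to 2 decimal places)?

Term probabilities: M 0.1581, M+2 0.3527, M+4 0.3147, M+6 0.1404, M+8 0.0313, M+10 0.0028. Base peak = M+2.
P(M+2) = C(5,1) × 0.69150^4 × 0.30850^1 = 5 × 0.2286487 × 0.3085 = 0.352691 (base)
P(M) = C(5,0) × 0.69150^5 × 0.30850^0 = 1 × 0.15811058 × 1.0000 = 0.158111
Relative intensity = 0.158111 / 0.352691 × 100 = 44.83

44.83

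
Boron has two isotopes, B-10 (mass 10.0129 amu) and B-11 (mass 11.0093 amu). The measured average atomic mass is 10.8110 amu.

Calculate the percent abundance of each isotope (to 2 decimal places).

With x = fraction of B-10 (so B-11 is 1 − x):
10.0129·x + 11.0093·(1 − x) = 10.8110
(10.0129 − 11.0093)·x = 10.8110 − 11.0093
x = -0.1983 / -0.9964 = 0.19902 → 19.90% B-10, 80.10% B-11.

B-10: 19.90%, B-11: 80.10%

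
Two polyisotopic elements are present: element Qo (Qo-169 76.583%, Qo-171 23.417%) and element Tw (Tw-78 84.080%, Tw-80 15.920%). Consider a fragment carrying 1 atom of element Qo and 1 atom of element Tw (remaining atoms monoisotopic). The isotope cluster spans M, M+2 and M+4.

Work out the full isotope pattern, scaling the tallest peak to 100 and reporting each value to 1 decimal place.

100.0 : 49.5 : 5.8

Element Qo pattern (n=1): 0.76583 : 0.23417
Element Tw pattern (n=1): 0.8408 : 0.1592
Convolve the two distributions (both contribute in 2-u steps):
  M: 0.76583×0.8408 = 0.643910
  M+2: 0.76583×0.1592 + 0.23417×0.8408 = 0.318810
  M+4: 0.23417×0.1592 = 0.037280
Scale to base peak (0.643910) = 100: 100.0 : 49.5 : 5.8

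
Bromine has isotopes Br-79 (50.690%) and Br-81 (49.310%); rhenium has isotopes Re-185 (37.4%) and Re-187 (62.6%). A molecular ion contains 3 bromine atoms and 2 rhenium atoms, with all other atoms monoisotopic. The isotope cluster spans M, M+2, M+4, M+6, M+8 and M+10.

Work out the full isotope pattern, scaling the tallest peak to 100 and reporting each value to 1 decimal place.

5.4 : 33.7 : 82.8 : 100.0 : 59.3 : 13.9

Bromine pattern (n=3): 0.13024674 : 0.3801026 : 0.36975457 : 0.11989609
Rhenium pattern (n=2): 0.139876 : 0.468248 : 0.391876
Convolve the two distributions (both contribute in 2-u steps):
  M: 0.13024674×0.139876 = 0.018218
  M+2: 0.13024674×0.468248 + 0.3801026×0.139876 = 0.114155
  M+4: 0.13024674×0.391876 + 0.3801026×0.468248 + 0.36975457×0.139876 = 0.280743
  M+6: 0.3801026×0.391876 + 0.36975457×0.468248 + 0.11989609×0.139876 = 0.338861
  M+8: 0.36975457×0.391876 + 0.11989609×0.468248 = 0.201039
  M+10: 0.11989609×0.391876 = 0.046984
Scale to base peak (0.338861) = 100: 5.4 : 33.7 : 82.8 : 100.0 : 59.3 : 13.9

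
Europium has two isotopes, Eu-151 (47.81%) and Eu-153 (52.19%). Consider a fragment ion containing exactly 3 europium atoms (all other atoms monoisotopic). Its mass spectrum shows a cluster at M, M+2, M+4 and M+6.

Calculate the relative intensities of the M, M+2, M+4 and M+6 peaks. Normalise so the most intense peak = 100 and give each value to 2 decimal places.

27.97 : 91.61 : 100.00 : 36.39

The 3 Eu atoms are independent, so intensities follow the terms of (0.4781 + 0.5219)^3.
P(M) = 0.4781^3 = 0.109284
P(M+2) = 3 × 0.4781^2 × 0.5219^1 = 0.357887
P(M+4) = 3 × 0.4781^1 × 0.5219^2 = 0.390674
P(M+6) = 0.5219^3 = 0.142155
The M+4 peak is largest (0.390674); scaling to 100 gives 27.97 : 91.61 : 100.00 : 36.39.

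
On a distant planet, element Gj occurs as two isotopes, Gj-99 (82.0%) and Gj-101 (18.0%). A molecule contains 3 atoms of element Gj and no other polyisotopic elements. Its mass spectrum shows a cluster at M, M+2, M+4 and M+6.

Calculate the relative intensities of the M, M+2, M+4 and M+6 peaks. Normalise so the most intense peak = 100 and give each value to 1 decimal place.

100.0 : 65.9 : 14.5 : 1.1

The 3 Gj atoms are independent, so intensities follow the terms of (0.820 + 0.180)^3.
P(M) = 0.820^3 = 0.551368
P(M+2) = 3 × 0.820^2 × 0.180^1 = 0.363096
P(M+4) = 3 × 0.820^1 × 0.180^2 = 0.079704
P(M+6) = 0.180^3 = 0.005832
The M peak is largest (0.551368); scaling to 100 gives 100.0 : 65.9 : 14.5 : 1.1.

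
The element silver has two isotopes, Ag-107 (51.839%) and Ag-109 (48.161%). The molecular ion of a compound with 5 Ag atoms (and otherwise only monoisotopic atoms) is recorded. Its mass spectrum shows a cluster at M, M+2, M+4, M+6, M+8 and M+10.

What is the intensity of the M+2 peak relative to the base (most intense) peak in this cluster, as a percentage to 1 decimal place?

(0.51839 + 0.48161)^5 gives M 0.0374, M+2 0.1739, M+4 0.3231, M+6 0.3002, M+8 0.1394, M+10 0.0259; the largest is M+4.
P(M+4) = C(5,2) × 0.51839^3 × 0.48161^2 = 10 × 0.13930601 × 0.23194819 = 0.323118 (base)
P(M+2) = C(5,1) × 0.51839^4 × 0.48161^1 = 5 × 0.07221484 × 0.48161 = 0.173897
Relative intensity = 0.173897 / 0.323118 × 100 = 53.8

53.8%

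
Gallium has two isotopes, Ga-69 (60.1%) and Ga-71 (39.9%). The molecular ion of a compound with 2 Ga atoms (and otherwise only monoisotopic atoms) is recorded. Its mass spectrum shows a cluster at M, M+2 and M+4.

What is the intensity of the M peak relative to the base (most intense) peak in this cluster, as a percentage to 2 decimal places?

(0.601 + 0.399)^2 gives M 0.3612, M+2 0.4796, M+4 0.1592; the largest is M+2.
P(M+2) = C(2,1) × 0.601^1 × 0.399^1 = 2 × 0.6010 × 0.3990 = 0.479598 (base)
P(M) = C(2,0) × 0.601^2 × 0.399^0 = 1 × 0.361201 × 1.0000 = 0.361201
Relative intensity = 0.361201 / 0.479598 × 100 = 75.31

75.31%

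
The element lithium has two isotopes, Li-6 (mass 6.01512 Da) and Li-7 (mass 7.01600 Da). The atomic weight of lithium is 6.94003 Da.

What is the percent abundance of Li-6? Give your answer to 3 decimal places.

Writing the weighted mean with unknown fraction x of Li-6:
6.01512·x + 7.01600·(1 − x) = 6.94003
(6.01512 − 7.01600)·x = 6.94003 − 7.01600
x = -0.07597 / -1.00088 = 0.07590 → 7.590% Li-6, 92.410% Li-7.

7.590%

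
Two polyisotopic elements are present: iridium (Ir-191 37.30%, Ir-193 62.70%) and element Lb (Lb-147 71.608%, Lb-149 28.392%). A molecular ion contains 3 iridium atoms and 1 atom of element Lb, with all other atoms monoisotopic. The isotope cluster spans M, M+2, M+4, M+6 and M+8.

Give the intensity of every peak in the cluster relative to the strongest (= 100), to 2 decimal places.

Iridium pattern (n=3): 0.05189512 : 0.26170165 : 0.43991135 : 0.24649188
Element Lb pattern (n=1): 0.71608 : 0.28392
Convolve the two distributions (both contribute in 2-u steps):
  M: 0.05189512×0.71608 = 0.037161
  M+2: 0.05189512×0.28392 + 0.26170165×0.71608 = 0.202133
  M+4: 0.26170165×0.28392 + 0.43991135×0.71608 = 0.389314
  M+6: 0.43991135×0.28392 + 0.24649188×0.71608 = 0.301408
  M+8: 0.24649188×0.28392 = 0.069984
Scale to base peak (0.389314) = 100: 9.55 : 51.92 : 100.00 : 77.42 : 17.98

9.55 : 51.92 : 100.00 : 77.42 : 17.98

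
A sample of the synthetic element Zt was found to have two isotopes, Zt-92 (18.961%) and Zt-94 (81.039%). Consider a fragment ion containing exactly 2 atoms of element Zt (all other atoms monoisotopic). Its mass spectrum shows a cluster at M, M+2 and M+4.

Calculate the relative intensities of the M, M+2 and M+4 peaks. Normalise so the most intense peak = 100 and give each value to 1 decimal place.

5.5 : 46.8 : 100.0

Each Zt atom is independently Zt-92 (p = 0.18961) or Zt-94 (q = 0.81039); the cluster is the binomial expansion (p + q)^2.
P(M) = 0.18961^2 = 0.035952
P(M+2) = 2 × 0.18961^1 × 0.81039^1 = 0.307316
P(M+4) = 0.81039^2 = 0.656732
The M+4 peak is largest (0.656732); scaling to 100 gives 5.5 : 46.8 : 100.0.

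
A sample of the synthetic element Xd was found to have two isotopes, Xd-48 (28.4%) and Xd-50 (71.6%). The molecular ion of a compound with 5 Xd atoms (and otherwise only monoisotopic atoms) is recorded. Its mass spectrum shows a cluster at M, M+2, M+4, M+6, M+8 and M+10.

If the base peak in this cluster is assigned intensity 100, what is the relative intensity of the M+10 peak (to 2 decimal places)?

50.42

Binomial terms of (0.284 + 0.716)^5: M 0.0018, M+2 0.0233, M+4 0.1174, M+6 0.2961, M+8 0.3732, M+10 0.1882 → M+8 is the base peak.
P(M+8) = C(5,4) × 0.284^1 × 0.716^4 = 5 × 0.2840 × 0.26281617 = 0.373199 (base)
P(M+10) = C(5,5) × 0.284^0 × 0.716^5 = 1 × 1.0000 × 0.18817638 = 0.188176
Relative intensity = 0.188176 / 0.373199 × 100 = 50.42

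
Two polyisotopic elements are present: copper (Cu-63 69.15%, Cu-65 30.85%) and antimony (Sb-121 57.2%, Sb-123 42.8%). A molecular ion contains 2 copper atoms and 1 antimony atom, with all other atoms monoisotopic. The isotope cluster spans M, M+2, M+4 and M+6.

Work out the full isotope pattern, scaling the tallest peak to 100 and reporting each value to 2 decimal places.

Copper pattern (n=2): 0.47817225 : 0.4266555 : 0.09517225
Antimony pattern (n=1): 0.5720 : 0.4280
Convolve the two distributions (both contribute in 2-u steps):
  M: 0.47817225×0.5720 = 0.273515
  M+2: 0.47817225×0.4280 + 0.4266555×0.5720 = 0.448705
  M+4: 0.4266555×0.4280 + 0.09517225×0.5720 = 0.237047
  M+6: 0.09517225×0.4280 = 0.040734
Scale to base peak (0.448705) = 100: 60.96 : 100.00 : 52.83 : 9.08

60.96 : 100.00 : 52.83 : 9.08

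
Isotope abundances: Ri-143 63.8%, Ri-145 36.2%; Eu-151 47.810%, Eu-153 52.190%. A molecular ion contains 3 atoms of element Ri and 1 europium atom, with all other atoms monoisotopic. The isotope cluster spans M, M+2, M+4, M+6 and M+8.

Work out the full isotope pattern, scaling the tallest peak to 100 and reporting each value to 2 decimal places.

Element Ri pattern (n=3): 0.25969407 : 0.44204978 : 0.25081822 : 0.04743793
Europium pattern (n=1): 0.4781 : 0.5219
Convolve the two distributions (both contribute in 2-u steps):
  M: 0.25969407×0.4781 = 0.124160
  M+2: 0.25969407×0.5219 + 0.44204978×0.4781 = 0.346878
  M+4: 0.44204978×0.5219 + 0.25081822×0.4781 = 0.350622
  M+6: 0.25081822×0.5219 + 0.04743793×0.4781 = 0.153582
  M+8: 0.04743793×0.5219 = 0.024758
Scale to base peak (0.350622) = 100: 35.41 : 98.93 : 100.00 : 43.80 : 7.06

35.41 : 98.93 : 100.00 : 43.80 : 7.06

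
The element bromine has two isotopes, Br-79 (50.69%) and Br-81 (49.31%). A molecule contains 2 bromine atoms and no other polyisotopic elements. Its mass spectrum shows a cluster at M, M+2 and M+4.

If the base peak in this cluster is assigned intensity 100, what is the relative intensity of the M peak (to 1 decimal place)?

(0.5069 + 0.4931)^2 gives M 0.2569, M+2 0.4999, M+4 0.2431; the largest is M+2.
P(M+2) = C(2,1) × 0.5069^1 × 0.4931^1 = 2 × 0.5069 × 0.4931 = 0.499905 (base)
P(M) = C(2,0) × 0.5069^2 × 0.4931^0 = 1 × 0.25694761 × 1.0000 = 0.256948
Relative intensity = 0.256948 / 0.499905 × 100 = 51.4

51.4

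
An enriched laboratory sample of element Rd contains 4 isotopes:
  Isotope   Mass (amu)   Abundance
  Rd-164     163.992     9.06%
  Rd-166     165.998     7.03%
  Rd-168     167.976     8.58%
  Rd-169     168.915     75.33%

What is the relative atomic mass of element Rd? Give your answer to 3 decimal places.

Ar = Σ fᵢ·mᵢ = 0.0906 × 163.992 + 0.0703 × 165.998 + 0.0858 × 167.976 + 0.7533 × 168.915
= 14.8577 + 11.6697 + 14.4123 + 127.2437 = 168.1834 amu

168.183 amu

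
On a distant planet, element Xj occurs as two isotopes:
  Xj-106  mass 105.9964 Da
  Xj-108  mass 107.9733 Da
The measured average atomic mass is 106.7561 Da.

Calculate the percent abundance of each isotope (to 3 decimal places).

With x = fraction of Xj-106 (so Xj-108 is 1 − x):
105.9964·x + 107.9733·(1 − x) = 106.7561
(105.9964 − 107.9733)·x = 106.7561 − 107.9733
x = -1.2172 / -1.9769 = 0.61571 → 61.571% Xj-106, 38.429% Xj-108.

Xj-106: 61.571%, Xj-108: 38.429%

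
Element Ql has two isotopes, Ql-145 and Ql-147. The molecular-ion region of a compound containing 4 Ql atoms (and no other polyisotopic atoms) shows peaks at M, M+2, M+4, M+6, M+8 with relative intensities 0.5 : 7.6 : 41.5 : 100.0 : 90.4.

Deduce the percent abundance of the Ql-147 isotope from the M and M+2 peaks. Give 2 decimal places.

Let p = fractional abundance of Ql-145. I(M+2)/I(M) = [C(4,1)·p^3·(1−p)] / p^4 = 4·(1−p)/p = 7.6/0.5 = 15.2000
(1−p)/p = 15.2000/4 = 3.8000  ⇒  p = 1/(1 + 3.8000) = 0.2083
Ql-145: 20.83%, Ql-147: 79.17%.

79.17%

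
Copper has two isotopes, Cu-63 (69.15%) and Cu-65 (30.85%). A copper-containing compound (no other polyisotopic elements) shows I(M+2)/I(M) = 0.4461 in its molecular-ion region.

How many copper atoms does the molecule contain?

The M+2/M ratio from n Cu atoms is n · q/p = n · 0.3085/0.6915.
n = 0.4461 × 0.6915/0.3085 = 1.00 ≈ 1

1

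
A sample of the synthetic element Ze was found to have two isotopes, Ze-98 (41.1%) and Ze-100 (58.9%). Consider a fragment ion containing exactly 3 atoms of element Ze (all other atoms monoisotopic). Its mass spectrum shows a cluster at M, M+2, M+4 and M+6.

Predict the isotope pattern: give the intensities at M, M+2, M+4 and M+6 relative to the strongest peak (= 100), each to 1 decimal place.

Expanding (0.411 + 0.589)^3:
P(M) = 0.411^3 = 0.069427
P(M+2) = 3 × 0.411^2 × 0.589^1 = 0.298483
P(M+4) = 3 × 0.411^1 × 0.589^2 = 0.427754
P(M+6) = 0.589^3 = 0.204336
The M+4 peak is largest (0.427754); scaling to 100 gives 16.2 : 69.8 : 100.0 : 47.8.

16.2 : 69.8 : 100.0 : 47.8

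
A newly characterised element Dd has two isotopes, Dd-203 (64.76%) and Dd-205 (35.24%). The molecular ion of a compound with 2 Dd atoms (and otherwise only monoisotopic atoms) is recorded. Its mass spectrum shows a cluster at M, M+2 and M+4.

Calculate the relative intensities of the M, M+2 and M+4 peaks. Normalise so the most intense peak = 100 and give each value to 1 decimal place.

91.9 : 100.0 : 27.2

Expanding (0.6476 + 0.3524)^2:
P(M) = 0.6476^2 = 0.419386
P(M+2) = 2 × 0.6476^1 × 0.3524^1 = 0.456428
P(M+4) = 0.3524^2 = 0.124186
The M+2 peak is largest (0.456428); scaling to 100 gives 91.9 : 100.0 : 27.2.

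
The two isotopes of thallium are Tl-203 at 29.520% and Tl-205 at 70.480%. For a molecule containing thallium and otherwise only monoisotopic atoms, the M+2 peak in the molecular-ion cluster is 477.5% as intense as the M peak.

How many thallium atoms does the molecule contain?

2

With n Tl atoms, P(M+2)/P(M) = C(n,1)·p^(n−1)q / p^n = n·q/p = n · 0.70480/0.29520.
n = 4.775 × 0.29520/0.70480 = 2.00 ≈ 2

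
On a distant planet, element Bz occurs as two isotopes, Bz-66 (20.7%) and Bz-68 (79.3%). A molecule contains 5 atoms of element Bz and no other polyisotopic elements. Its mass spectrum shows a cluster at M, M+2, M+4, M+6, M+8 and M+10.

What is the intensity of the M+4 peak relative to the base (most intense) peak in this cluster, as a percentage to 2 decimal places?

13.63%

Binomial terms of (0.207 + 0.793)^5: M 0.0004, M+2 0.0073, M+4 0.0558, M+6 0.2137, M+8 0.4093, M+10 0.3136 → M+8 is the base peak.
P(M+8) = C(5,4) × 0.207^1 × 0.793^4 = 5 × 0.2070 × 0.39545106 = 0.409292 (base)
P(M+4) = C(5,2) × 0.207^3 × 0.793^2 = 10 × 0.00886974 × 0.628849 = 0.055777
Relative intensity = 0.055777 / 0.409292 × 100 = 13.63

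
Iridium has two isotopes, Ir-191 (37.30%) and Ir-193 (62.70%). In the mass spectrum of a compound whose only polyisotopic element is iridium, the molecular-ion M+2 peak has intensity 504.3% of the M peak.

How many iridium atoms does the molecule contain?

3

For n independent Ir atoms, I(M+2)/I(M) = n · (abundance Ir-193) / (abundance Ir-191) = n · 0.6270/0.3730.
n = 5.043 × 0.3730/0.6270 = 3.00 ≈ 3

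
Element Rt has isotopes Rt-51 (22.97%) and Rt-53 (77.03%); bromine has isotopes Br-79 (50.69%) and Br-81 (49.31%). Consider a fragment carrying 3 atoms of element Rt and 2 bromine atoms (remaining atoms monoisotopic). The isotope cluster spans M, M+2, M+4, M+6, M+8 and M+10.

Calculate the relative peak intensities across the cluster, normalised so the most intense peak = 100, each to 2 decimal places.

0.89 : 10.64 : 48.07 : 100.00 : 93.29 : 31.62

Element Rt pattern (n=3): 0.01211945 : 0.12192791 : 0.40888582 : 0.45706682
Bromine pattern (n=2): 0.25694761 : 0.49990478 : 0.24314761
Convolve the two distributions (both contribute in 2-u steps):
  M: 0.01211945×0.25694761 = 0.003114
  M+2: 0.01211945×0.49990478 + 0.12192791×0.25694761 = 0.037388
  M+4: 0.01211945×0.24314761 + 0.12192791×0.49990478 + 0.40888582×0.25694761 = 0.168961
  M+6: 0.12192791×0.24314761 + 0.40888582×0.49990478 + 0.45706682×0.25694761 = 0.351493
  M+8: 0.40888582×0.24314761 + 0.45706682×0.49990478 = 0.327909
  M+10: 0.45706682×0.24314761 = 0.111135
Scale to base peak (0.351493) = 100: 0.89 : 10.64 : 48.07 : 100.00 : 93.29 : 31.62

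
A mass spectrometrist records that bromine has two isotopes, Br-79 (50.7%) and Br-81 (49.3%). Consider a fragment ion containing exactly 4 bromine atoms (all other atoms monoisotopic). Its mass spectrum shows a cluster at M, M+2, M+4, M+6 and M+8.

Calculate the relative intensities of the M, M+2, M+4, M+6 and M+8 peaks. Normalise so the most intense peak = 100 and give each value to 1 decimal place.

The 4 Br atoms are independent, so intensities follow the terms of (0.507 + 0.493)^4.
P(M) = 0.507^4 = 0.066074
P(M+2) = 4 × 0.507^3 × 0.493^1 = 0.256999
P(M+4) = 6 × 0.507^2 × 0.493^2 = 0.374853
P(M+6) = 4 × 0.507^1 × 0.493^3 = 0.243001
P(M+8) = 0.493^4 = 0.059073
The M+4 peak is largest (0.374853); scaling to 100 gives 17.6 : 68.6 : 100.0 : 64.8 : 15.8.

17.6 : 68.6 : 100.0 : 64.8 : 15.8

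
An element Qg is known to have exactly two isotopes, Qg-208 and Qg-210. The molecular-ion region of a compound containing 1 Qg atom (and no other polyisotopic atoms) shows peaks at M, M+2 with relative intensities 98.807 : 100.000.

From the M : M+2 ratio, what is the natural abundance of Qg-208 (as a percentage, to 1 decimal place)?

Write p for the Qg-208 fraction. I(M+2)/I(M) = [C(1,1)·p^0·(1−p)] / p^1 = 1·(1−p)/p = 100.000/98.807 = 1.0121
(1−p)/p = 1.0121/1 = 1.0121  ⇒  p = 1/(1 + 1.0121) = 0.4970
Qg-208: 49.7%, Qg-210: 50.3%.

49.7%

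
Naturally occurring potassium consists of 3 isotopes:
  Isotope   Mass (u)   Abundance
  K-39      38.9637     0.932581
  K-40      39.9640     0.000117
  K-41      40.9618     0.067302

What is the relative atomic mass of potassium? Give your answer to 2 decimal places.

The abundance-weighted mean is 0.932581 × 38.9637 + 0.000117 × 39.9640 + 0.067302 × 40.9618
= 36.33681 + 0.00468 + 2.75681 = 39.09830 u

39.10 u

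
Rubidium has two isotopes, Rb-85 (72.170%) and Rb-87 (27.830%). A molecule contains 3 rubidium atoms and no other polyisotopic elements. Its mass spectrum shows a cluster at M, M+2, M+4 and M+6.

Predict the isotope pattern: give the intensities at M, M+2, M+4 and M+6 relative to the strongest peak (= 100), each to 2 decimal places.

86.44 : 100.00 : 38.56 : 4.96

Each Rb atom is independently Rb-85 (p = 0.72170) or Rb-87 (q = 0.27830); the cluster is the binomial expansion (p + q)^3.
P(M) = 0.72170^3 = 0.375898
P(M+2) = 3 × 0.72170^2 × 0.27830^1 = 0.434858
P(M+4) = 3 × 0.72170^1 × 0.27830^2 = 0.167689
P(M+6) = 0.27830^3 = 0.021555
The M+2 peak is largest (0.434858); scaling to 100 gives 86.44 : 100.00 : 38.56 : 4.96.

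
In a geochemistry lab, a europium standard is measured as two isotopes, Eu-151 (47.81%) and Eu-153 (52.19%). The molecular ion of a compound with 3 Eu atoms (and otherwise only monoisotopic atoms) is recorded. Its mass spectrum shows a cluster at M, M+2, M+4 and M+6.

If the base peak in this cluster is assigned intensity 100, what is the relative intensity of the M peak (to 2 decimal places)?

27.97

Term probabilities: M 0.1093, M+2 0.3579, M+4 0.3907, M+6 0.1422. Base peak = M+4.
P(M+4) = C(3,2) × 0.4781^1 × 0.5219^2 = 3 × 0.4781 × 0.27237961 = 0.390674 (base)
P(M) = C(3,0) × 0.4781^3 × 0.5219^0 = 1 × 0.10928391 × 1.0000 = 0.109284
Relative intensity = 0.109284 / 0.390674 × 100 = 27.97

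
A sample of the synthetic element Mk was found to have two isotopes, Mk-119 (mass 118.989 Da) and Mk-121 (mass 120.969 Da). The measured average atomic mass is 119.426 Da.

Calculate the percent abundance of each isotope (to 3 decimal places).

Writing the weighted mean with unknown fraction x of Mk-119:
118.989·x + 120.969·(1 − x) = 119.426
(118.989 − 120.969)·x = 119.426 − 120.969
x = -1.543 / -1.980 = 0.77929 → 77.929% Mk-119, 22.071% Mk-121.

Mk-119: 77.929%, Mk-121: 22.071%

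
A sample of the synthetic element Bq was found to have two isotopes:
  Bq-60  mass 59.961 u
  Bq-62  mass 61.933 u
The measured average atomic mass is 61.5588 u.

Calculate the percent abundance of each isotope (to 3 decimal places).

Bq-60: 18.976%, Bq-62: 81.024%

Writing the weighted mean with unknown fraction x of Bq-60:
59.961·x + 61.933·(1 − x) = 61.5588
(59.961 − 61.933)·x = 61.5588 − 61.933
x = -0.3742 / -1.972 = 0.18976 → 18.976% Bq-60, 81.024% Bq-62.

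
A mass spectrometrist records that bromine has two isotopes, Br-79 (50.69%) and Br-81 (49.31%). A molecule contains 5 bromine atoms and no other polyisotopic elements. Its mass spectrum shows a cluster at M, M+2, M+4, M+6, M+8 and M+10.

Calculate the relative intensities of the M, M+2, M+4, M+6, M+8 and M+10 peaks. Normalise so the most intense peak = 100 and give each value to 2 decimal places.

10.57 : 51.40 : 100.00 : 97.28 : 47.31 : 9.21

Expanding (0.5069 + 0.4931)^5:
P(M) = 0.5069^5 = 0.033467
P(M+2) = 5 × 0.5069^4 × 0.4931^1 = 0.162777
P(M+4) = 10 × 0.5069^3 × 0.4931^2 = 0.316692
P(M+6) = 10 × 0.5069^2 × 0.4931^3 = 0.308070
P(M+8) = 5 × 0.5069^1 × 0.4931^4 = 0.149842
P(M+10) = 0.4931^5 = 0.029152
The M+4 peak is largest (0.316692); scaling to 100 gives 10.57 : 51.40 : 100.00 : 97.28 : 47.31 : 9.21.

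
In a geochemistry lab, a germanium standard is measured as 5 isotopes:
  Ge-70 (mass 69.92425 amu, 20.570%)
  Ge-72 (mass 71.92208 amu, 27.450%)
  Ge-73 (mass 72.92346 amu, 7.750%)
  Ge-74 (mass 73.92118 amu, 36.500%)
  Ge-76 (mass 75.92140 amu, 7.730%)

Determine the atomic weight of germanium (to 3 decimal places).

Ar = Σ fᵢ·mᵢ = 0.20570 × 69.92425 + 0.27450 × 71.92208 + 0.07750 × 72.92346 + 0.36500 × 73.92118 + 0.07730 × 75.92140
= 14.383418 + 19.742611 + 5.651568 + 26.981231 + 5.868724 = 72.627552 amu

72.628 amu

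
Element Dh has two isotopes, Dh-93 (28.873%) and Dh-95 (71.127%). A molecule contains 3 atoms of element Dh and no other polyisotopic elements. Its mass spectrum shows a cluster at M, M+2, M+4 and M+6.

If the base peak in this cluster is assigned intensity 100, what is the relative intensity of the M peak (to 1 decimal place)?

5.5

Binomial terms of (0.28873 + 0.71127)^3: M 0.0241, M+2 0.1779, M+4 0.4382, M+6 0.3598 → M+4 is the base peak.
P(M+4) = C(3,2) × 0.28873^1 × 0.71127^2 = 3 × 0.28873 × 0.50590501 = 0.438210 (base)
P(M) = C(3,0) × 0.28873^3 × 0.71127^0 = 1 × 0.02406998 × 1.0000 = 0.024070
Relative intensity = 0.024070 / 0.438210 × 100 = 5.5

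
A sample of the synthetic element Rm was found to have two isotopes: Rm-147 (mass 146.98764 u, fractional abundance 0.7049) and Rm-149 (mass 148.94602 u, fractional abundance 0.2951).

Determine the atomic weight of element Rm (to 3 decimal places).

Ar = Σ fᵢ·mᵢ = 0.7049 × 146.98764 + 0.2951 × 148.94602
= 103.611587 + 43.953971 = 147.565558 u

147.566 u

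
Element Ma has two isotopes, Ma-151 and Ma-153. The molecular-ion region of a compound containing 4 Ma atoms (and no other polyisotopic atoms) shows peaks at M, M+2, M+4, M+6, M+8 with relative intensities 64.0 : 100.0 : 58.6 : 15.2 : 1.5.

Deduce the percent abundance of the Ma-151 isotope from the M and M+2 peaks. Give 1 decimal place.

71.9%

Let p = fractional abundance of Ma-151. I(M+2)/I(M) = [C(4,1)·p^3·(1−p)] / p^4 = 4·(1−p)/p = 100.0/64.0 = 1.5625
(1−p)/p = 1.5625/4 = 0.3906  ⇒  p = 1/(1 + 0.3906) = 0.7191
Ma-151: 71.9%, Ma-153: 28.1%.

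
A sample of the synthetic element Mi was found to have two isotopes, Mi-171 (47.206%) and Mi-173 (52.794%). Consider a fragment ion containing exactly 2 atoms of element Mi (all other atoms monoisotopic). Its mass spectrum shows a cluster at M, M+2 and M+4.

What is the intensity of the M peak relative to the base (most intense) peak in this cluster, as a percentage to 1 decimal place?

(0.47206 + 0.52794)^2 gives M 0.2228, M+2 0.4984, M+4 0.2787; the largest is M+2.
P(M+2) = C(2,1) × 0.47206^1 × 0.52794^1 = 2 × 0.47206 × 0.52794 = 0.498439 (base)
P(M) = C(2,0) × 0.47206^2 × 0.52794^0 = 1 × 0.22284064 × 1.0000 = 0.222841
Relative intensity = 0.222841 / 0.498439 × 100 = 44.7

44.7%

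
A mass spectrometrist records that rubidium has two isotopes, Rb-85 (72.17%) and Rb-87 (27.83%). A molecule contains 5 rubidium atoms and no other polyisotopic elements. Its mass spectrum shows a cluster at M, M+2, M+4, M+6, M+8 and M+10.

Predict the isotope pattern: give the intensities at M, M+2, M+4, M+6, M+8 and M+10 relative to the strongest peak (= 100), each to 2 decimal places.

Expanding (0.7217 + 0.2783)^5:
P(M) = 0.7217^5 = 0.195787
P(M+2) = 5 × 0.7217^4 × 0.2783^1 = 0.377494
P(M+4) = 10 × 0.7217^3 × 0.2783^2 = 0.291136
P(M+6) = 10 × 0.7217^2 × 0.2783^3 = 0.112267
P(M+8) = 5 × 0.7217^1 × 0.2783^4 = 0.021646
P(M+10) = 0.2783^5 = 0.001669
The M+2 peak is largest (0.377494); scaling to 100 gives 51.86 : 100.00 : 77.12 : 29.74 : 5.73 : 0.44.

51.86 : 100.00 : 77.12 : 29.74 : 5.73 : 0.44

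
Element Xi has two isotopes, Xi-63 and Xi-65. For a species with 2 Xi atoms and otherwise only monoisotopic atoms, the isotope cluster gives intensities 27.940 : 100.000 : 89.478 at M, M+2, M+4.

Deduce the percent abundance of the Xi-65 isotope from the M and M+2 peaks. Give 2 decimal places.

64.15%

Let p = fractional abundance of Xi-63. I(M+2)/I(M) = [C(2,1)·p^1·(1−p)] / p^2 = 2·(1−p)/p = 100.000/27.940 = 3.5791
(1−p)/p = 3.5791/2 = 1.7895  ⇒  p = 1/(1 + 1.7895) = 0.3585
Xi-63: 35.85%, Xi-65: 64.15%.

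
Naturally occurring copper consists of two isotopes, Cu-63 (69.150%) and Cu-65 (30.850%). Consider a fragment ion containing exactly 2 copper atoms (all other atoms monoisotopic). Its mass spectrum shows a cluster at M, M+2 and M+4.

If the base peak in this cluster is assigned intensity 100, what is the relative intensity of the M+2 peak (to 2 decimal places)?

Binomial terms of (0.69150 + 0.30850)^2: M 0.4782, M+2 0.4267, M+4 0.0952 → M is the base peak.
P(M) = C(2,0) × 0.69150^2 × 0.30850^0 = 1 × 0.47817225 × 1.0000 = 0.478172 (base)
P(M+2) = C(2,1) × 0.69150^1 × 0.30850^1 = 2 × 0.6915 × 0.3085 = 0.426656
Relative intensity = 0.426656 / 0.478172 × 100 = 89.23

89.23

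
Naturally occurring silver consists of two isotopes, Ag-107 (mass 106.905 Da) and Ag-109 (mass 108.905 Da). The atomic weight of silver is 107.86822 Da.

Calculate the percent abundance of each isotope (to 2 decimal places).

Ag-107: 51.84%, Ag-109: 48.16%

With x = fraction of Ag-107 (so Ag-109 is 1 − x):
106.905·x + 108.905·(1 − x) = 107.86822
(106.905 − 108.905)·x = 107.86822 − 108.905
x = -1.03678 / -2.000 = 0.51839 → 51.84% Ag-107, 48.16% Ag-109.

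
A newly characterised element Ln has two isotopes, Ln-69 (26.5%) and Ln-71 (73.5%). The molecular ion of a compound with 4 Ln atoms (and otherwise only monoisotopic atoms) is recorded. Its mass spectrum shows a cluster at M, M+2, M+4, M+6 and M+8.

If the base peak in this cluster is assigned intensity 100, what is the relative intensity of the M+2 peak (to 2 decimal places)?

Binomial terms of (0.265 + 0.735)^4: M 0.0049, M+2 0.0547, M+4 0.2276, M+6 0.4209, M+8 0.2918 → M+6 is the base peak.
P(M+6) = C(4,3) × 0.265^1 × 0.735^3 = 4 × 0.2650 × 0.39706537 = 0.420889 (base)
P(M+2) = C(4,1) × 0.265^3 × 0.735^1 = 4 × 0.01860963 × 0.7350 = 0.054712
Relative intensity = 0.054712 / 0.420889 × 100 = 13.00

13.00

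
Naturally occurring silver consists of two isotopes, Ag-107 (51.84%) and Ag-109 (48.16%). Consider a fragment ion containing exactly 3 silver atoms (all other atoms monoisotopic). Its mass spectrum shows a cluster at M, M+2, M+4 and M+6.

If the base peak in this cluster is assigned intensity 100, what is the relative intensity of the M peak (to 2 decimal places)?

35.88

Term probabilities: M 0.1393, M+2 0.3883, M+4 0.3607, M+6 0.1117. Base peak = M+2.
P(M+2) = C(3,1) × 0.5184^2 × 0.4816^1 = 3 × 0.26873856 × 0.4816 = 0.388273 (base)
P(M) = C(3,0) × 0.5184^3 × 0.4816^0 = 1 × 0.13931407 × 1.0000 = 0.139314
Relative intensity = 0.139314 / 0.388273 × 100 = 35.88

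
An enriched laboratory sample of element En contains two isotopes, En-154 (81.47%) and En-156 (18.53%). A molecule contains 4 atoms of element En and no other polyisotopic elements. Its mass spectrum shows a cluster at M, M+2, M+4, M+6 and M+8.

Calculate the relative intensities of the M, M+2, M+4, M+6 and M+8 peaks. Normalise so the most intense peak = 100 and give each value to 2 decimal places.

Each En atom is independently En-154 (p = 0.8147) or En-156 (q = 0.1853); the cluster is the binomial expansion (p + q)^4.
P(M) = 0.8147^4 = 0.440546
P(M+2) = 4 × 0.8147^3 × 0.1853^1 = 0.400801
P(M+4) = 6 × 0.8147^2 × 0.1853^2 = 0.136741
P(M+6) = 4 × 0.8147^1 × 0.1853^3 = 0.020734
P(M+8) = 0.1853^4 = 0.001179
The M peak is largest (0.440546); scaling to 100 gives 100.00 : 90.98 : 31.04 : 4.71 : 0.27.

100.00 : 90.98 : 31.04 : 4.71 : 0.27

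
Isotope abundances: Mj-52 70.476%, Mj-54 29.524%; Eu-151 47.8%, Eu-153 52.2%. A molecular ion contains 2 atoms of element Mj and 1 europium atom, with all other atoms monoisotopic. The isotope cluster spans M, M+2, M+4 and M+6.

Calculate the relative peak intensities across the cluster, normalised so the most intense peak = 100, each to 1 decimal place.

Element Mj pattern (n=2): 0.49668666 : 0.41614668 : 0.08716666
Europium pattern (n=1): 0.4780 : 0.5220
Convolve the two distributions (both contribute in 2-u steps):
  M: 0.49668666×0.4780 = 0.237416
  M+2: 0.49668666×0.5220 + 0.41614668×0.4780 = 0.458189
  M+4: 0.41614668×0.5220 + 0.08716666×0.4780 = 0.258894
  M+6: 0.08716666×0.5220 = 0.045501
Scale to base peak (0.458189) = 100: 51.8 : 100.0 : 56.5 : 9.9

51.8 : 100.0 : 56.5 : 9.9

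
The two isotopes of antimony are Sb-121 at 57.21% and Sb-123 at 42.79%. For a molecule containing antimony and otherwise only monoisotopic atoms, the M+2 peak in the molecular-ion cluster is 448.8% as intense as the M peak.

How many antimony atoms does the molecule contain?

For n independent Sb atoms, I(M+2)/I(M) = n · (abundance Sb-123) / (abundance Sb-121) = n · 0.4279/0.5721.
n = 4.488 × 0.5721/0.4279 = 6.00 ≈ 6

6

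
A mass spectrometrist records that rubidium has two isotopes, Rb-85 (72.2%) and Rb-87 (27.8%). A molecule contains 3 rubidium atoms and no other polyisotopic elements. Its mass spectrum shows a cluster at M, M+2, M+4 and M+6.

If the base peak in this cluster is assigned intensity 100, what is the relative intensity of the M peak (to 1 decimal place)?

86.6

Binomial terms of (0.722 + 0.278)^3: M 0.3764, M+2 0.4348, M+4 0.1674, M+6 0.0215 → M+2 is the base peak.
P(M+2) = C(3,1) × 0.722^2 × 0.278^1 = 3 × 0.521284 × 0.2780 = 0.434751 (base)
P(M) = C(3,0) × 0.722^3 × 0.278^0 = 1 × 0.37636705 × 1.0000 = 0.376367
Relative intensity = 0.376367 / 0.434751 × 100 = 86.6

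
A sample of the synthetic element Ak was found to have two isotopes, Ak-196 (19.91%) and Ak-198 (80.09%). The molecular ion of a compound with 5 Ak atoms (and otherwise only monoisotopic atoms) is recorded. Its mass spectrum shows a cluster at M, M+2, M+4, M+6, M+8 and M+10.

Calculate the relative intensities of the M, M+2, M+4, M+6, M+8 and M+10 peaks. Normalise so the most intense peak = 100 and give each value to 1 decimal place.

Each Ak atom is independently Ak-196 (p = 0.1991) or Ak-198 (q = 0.8009); the cluster is the binomial expansion (p + q)^5.
P(M) = 0.1991^5 = 0.000313
P(M+2) = 5 × 0.1991^4 × 0.8009^1 = 0.006293
P(M+4) = 10 × 0.1991^3 × 0.8009^2 = 0.050626
P(M+6) = 10 × 0.1991^2 × 0.8009^3 = 0.203647
P(M+8) = 5 × 0.1991^1 × 0.8009^4 = 0.409595
P(M+10) = 0.8009^5 = 0.329527
The M+8 peak is largest (0.409595); scaling to 100 gives 0.1 : 1.5 : 12.4 : 49.7 : 100.0 : 80.5.

0.1 : 1.5 : 12.4 : 49.7 : 100.0 : 80.5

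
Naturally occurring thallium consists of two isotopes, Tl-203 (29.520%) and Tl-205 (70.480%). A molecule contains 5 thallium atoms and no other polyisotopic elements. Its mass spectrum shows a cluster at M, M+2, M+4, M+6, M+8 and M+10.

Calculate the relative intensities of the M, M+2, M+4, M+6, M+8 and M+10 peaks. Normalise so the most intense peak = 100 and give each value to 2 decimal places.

The 5 Tl atoms are independent, so intensities follow the terms of (0.29520 + 0.70480)^5.
P(M) = 0.29520^5 = 0.002242
P(M+2) = 5 × 0.29520^4 × 0.70480^1 = 0.026761
P(M+4) = 10 × 0.29520^3 × 0.70480^2 = 0.127785
P(M+6) = 10 × 0.29520^2 × 0.70480^3 = 0.305092
P(M+8) = 5 × 0.29520^1 × 0.70480^4 = 0.364208
P(M+10) = 0.70480^5 = 0.173912
The M+8 peak is largest (0.364208); scaling to 100 gives 0.62 : 7.35 : 35.09 : 83.77 : 100.00 : 47.75.

0.62 : 7.35 : 35.09 : 83.77 : 100.00 : 47.75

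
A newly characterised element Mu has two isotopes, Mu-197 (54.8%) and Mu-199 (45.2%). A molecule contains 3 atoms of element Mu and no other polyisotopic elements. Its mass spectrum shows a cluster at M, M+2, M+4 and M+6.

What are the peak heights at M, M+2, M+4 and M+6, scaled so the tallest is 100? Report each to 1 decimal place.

The 3 Mu atoms are independent, so intensities follow the terms of (0.548 + 0.452)^3.
P(M) = 0.548^3 = 0.164567
P(M+2) = 3 × 0.548^2 × 0.452^1 = 0.407212
P(M+4) = 3 × 0.548^1 × 0.452^2 = 0.335876
P(M+6) = 0.452^3 = 0.092345
The M+2 peak is largest (0.407212); scaling to 100 gives 40.4 : 100.0 : 82.5 : 22.7.

40.4 : 100.0 : 82.5 : 22.7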